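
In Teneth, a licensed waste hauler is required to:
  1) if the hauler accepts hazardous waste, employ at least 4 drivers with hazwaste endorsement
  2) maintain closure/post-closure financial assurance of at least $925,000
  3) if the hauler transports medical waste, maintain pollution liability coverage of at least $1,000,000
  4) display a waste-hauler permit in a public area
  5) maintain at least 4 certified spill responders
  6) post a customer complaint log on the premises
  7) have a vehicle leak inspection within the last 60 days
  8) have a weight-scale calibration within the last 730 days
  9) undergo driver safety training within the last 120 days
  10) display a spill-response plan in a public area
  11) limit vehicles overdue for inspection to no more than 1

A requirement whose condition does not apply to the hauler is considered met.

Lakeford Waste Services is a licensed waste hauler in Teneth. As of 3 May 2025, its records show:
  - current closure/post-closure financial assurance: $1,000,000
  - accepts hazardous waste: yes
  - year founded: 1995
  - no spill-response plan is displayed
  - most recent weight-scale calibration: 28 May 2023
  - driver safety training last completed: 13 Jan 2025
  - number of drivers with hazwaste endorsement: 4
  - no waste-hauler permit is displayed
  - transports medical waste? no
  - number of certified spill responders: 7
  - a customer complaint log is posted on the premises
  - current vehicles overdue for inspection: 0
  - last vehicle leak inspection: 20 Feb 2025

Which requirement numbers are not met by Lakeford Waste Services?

4, 7, 10

1. condition 'accepts hazardous waste' holds; drivers with hazwaste endorsement 4 ≥ 4 → met
2. closure/post-closure financial assurance $1,000,000 ≥ $925,000 → met
3. condition 'transports medical waste' does not hold → requirement n/a → met
4. waste-hauler permit absent → not met
5. certified spill responders 7 ≥ 4 → met
6. customer complaint log present → met
7. vehicle leak inspection 72 days ago vs limit 60 → not met
8. weight-scale calibration 706 days ago vs limit 730 → met
9. driver safety training 110 days ago vs limit 120 → met
10. spill-response plan absent → not met
11. vehicles overdue for inspection 0 ≤ 1 → met
Not met: 4, 7, 10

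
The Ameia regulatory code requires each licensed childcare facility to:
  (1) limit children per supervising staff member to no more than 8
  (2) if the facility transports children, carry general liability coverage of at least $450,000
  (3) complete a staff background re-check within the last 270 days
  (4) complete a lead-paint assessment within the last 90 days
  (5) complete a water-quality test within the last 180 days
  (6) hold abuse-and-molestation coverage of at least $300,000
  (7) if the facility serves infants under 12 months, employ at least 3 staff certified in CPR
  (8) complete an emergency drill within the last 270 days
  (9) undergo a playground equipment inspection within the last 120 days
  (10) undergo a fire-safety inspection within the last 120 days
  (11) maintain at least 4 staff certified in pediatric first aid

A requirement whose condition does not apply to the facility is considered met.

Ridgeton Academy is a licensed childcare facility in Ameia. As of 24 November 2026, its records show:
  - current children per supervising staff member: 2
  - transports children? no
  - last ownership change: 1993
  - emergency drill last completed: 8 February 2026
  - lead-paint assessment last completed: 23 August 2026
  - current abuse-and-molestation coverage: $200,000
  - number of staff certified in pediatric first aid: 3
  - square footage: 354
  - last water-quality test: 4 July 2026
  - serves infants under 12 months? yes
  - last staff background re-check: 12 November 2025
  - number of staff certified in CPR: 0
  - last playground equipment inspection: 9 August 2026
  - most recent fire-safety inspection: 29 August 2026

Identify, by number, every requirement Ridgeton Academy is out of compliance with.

1. children per supervising staff member 2 ≤ 8 → met
2. condition 'transports children' does not hold → requirement n/a → met
3. staff background re-check 377 days ago vs limit 270 → not met
4. lead-paint assessment 93 days ago vs limit 90 → not met
5. water-quality test 143 days ago vs limit 180 → met
6. abuse-and-molestation coverage $200,000 < $300,000 → not met
7. condition 'serves infants under 12 months' holds; staff certified in CPR 0 < 3 → not met
8. emergency drill 289 days ago vs limit 270 → not met
9. playground equipment inspection 107 days ago vs limit 120 → met
10. fire-safety inspection 87 days ago vs limit 120 → met
11. staff certified in pediatric first aid 3 < 4 → not met
Not met: 3, 4, 6, 7, 8, 11

3, 4, 6, 7, 8, 11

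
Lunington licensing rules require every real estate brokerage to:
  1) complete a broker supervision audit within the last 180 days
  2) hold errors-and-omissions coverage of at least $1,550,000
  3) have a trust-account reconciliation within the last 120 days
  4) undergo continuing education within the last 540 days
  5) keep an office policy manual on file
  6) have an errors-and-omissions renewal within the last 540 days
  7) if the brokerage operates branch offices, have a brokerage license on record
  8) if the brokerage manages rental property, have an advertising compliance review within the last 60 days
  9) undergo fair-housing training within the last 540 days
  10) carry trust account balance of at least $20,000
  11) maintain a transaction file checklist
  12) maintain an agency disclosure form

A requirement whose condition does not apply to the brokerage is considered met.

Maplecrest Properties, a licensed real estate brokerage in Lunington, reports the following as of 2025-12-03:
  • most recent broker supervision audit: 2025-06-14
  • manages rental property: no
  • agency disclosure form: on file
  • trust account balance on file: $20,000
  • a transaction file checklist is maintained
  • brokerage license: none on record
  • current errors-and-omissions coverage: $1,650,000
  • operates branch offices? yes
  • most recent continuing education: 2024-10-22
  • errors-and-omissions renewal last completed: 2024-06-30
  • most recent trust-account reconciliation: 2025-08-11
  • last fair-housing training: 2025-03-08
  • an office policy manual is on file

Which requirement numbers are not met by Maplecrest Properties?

1. broker supervision audit 172 days ago vs limit 180 → met
2. errors-and-omissions coverage $1,650,000 ≥ $1,550,000 → met
3. trust-account reconciliation 114 days ago vs limit 120 → met
4. continuing education 407 days ago vs limit 540 → met
5. office policy manual present → met
6. errors-and-omissions renewal 521 days ago vs limit 540 → met
7. condition 'operates branch offices' holds; brokerage license absent → not met
8. condition 'manages rental property' does not hold → requirement n/a → met
9. fair-housing training 270 days ago vs limit 540 → met
10. trust account balance $20,000 ≥ $20,000 → met
11. transaction file checklist present → met
12. agency disclosure form present → met
Not met: 7

7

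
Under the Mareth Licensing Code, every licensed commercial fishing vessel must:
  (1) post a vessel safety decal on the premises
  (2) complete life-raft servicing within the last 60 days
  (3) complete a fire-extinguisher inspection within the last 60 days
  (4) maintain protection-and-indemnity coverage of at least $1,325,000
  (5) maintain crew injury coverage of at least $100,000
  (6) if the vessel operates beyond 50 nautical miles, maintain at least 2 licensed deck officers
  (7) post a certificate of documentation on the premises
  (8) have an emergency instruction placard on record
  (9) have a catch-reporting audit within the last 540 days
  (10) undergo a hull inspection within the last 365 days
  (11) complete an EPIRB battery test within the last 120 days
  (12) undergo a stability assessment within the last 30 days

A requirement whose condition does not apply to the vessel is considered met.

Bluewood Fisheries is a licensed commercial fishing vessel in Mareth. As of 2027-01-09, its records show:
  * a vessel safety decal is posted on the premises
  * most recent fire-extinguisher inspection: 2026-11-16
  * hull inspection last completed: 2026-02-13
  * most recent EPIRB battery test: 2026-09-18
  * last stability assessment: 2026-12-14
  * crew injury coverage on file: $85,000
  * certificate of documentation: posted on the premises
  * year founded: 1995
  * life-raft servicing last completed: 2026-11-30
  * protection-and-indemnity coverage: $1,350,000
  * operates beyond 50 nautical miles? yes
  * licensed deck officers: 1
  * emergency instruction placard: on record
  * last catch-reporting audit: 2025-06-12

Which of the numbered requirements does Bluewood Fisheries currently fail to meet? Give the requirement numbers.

1. vessel safety decal present → met
2. life-raft servicing 40 days ago vs limit 60 → met
3. fire-extinguisher inspection 54 days ago vs limit 60 → met
4. protection-and-indemnity coverage $1,350,000 ≥ $1,325,000 → met
5. crew injury coverage $85,000 < $100,000 → not met
6. condition 'operates beyond 50 nautical miles' holds; licensed deck officers 1 < 2 → not met
7. certificate of documentation present → met
8. emergency instruction placard present → met
9. catch-reporting audit 576 days ago vs limit 540 → not met
10. hull inspection 330 days ago vs limit 365 → met
11. EPIRB battery test 113 days ago vs limit 120 → met
12. stability assessment 26 days ago vs limit 30 → met
Not met: 5, 6, 9

5, 6, 9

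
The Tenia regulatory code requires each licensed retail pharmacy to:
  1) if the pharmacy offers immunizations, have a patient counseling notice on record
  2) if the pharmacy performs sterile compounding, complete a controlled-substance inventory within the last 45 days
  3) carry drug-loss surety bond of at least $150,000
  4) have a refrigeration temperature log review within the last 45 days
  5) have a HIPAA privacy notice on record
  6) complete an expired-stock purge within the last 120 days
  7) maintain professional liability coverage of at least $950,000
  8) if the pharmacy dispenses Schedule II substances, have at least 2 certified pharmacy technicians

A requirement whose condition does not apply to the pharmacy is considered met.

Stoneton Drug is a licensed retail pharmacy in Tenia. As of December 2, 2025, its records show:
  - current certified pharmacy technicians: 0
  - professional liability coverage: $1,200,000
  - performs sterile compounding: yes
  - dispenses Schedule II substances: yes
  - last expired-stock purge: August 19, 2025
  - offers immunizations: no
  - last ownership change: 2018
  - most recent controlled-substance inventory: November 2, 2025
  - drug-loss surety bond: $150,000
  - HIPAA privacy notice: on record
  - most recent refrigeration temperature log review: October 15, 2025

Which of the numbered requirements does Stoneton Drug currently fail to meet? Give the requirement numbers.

4, 8

1. condition 'offers immunizations' does not hold → requirement n/a → met
2. condition 'performs sterile compounding' holds; controlled-substance inventory 30 days ago vs limit 45 → met
3. drug-loss surety bond $150,000 ≥ $150,000 → met
4. refrigeration temperature log review 48 days ago vs limit 45 → not met
5. HIPAA privacy notice present → met
6. expired-stock purge 105 days ago vs limit 120 → met
7. professional liability coverage $1,200,000 ≥ $950,000 → met
8. condition 'dispenses Schedule II substances' holds; certified pharmacy technicians 0 < 2 → not met
Not met: 4, 8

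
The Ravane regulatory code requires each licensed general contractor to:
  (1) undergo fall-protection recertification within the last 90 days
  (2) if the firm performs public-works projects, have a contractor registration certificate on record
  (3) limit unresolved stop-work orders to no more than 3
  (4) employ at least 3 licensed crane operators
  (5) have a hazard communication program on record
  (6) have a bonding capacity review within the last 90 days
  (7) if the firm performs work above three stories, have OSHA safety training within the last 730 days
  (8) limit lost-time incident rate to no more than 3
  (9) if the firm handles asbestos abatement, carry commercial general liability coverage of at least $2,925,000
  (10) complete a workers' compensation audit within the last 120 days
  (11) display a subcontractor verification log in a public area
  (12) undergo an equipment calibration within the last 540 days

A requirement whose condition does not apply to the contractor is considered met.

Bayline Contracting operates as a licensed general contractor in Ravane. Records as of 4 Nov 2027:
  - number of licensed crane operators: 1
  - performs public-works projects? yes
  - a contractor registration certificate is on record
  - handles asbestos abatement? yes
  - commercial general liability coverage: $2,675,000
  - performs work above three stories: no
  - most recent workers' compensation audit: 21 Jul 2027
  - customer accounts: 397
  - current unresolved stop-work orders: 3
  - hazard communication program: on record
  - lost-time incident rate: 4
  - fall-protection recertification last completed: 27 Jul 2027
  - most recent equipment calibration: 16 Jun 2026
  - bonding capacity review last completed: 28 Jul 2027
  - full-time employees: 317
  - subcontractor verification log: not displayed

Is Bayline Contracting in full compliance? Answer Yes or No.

No

1. fall-protection recertification 100 days ago vs limit 90 → not met
2. condition 'performs public-works projects' holds; contractor registration certificate present → met
3. unresolved stop-work orders 3 ≤ 3 → met
4. licensed crane operators 1 < 3 → not met
5. hazard communication program present → met
6. bonding capacity review 99 days ago vs limit 90 → not met
7. condition 'performs work above three stories' does not hold → requirement n/a → met
8. lost-time incident rate 4 > 3 → not met
9. condition 'handles asbestos abatement' holds; commercial general liability coverage $2,675,000 < $2,925,000 → not met
10. workers' compensation audit 106 days ago vs limit 120 → met
11. subcontractor verification log absent → not met
12. equipment calibration 506 days ago vs limit 540 → met
Not met: 1, 4, 6, 8, 9, 11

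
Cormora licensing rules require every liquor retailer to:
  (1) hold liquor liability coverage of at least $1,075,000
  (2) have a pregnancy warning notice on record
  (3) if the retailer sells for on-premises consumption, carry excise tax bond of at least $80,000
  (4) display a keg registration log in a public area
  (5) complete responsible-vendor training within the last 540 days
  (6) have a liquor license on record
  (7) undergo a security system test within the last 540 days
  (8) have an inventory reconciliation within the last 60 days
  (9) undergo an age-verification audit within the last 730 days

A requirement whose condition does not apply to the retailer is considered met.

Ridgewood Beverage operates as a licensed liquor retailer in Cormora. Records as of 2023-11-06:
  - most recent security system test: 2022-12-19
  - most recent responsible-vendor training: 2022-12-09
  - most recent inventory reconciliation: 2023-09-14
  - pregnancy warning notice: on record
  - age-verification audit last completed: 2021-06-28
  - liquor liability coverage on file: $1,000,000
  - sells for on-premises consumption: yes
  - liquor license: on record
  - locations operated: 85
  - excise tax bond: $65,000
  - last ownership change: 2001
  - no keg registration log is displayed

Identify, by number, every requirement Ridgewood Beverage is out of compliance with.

1. liquor liability coverage $1,000,000 < $1,075,000 → not met
2. pregnancy warning notice present → met
3. condition 'sells for on-premises consumption' holds; excise tax bond $65,000 < $80,000 → not met
4. keg registration log absent → not met
5. responsible-vendor training 332 days ago vs limit 540 → met
6. liquor license present → met
7. security system test 322 days ago vs limit 540 → met
8. inventory reconciliation 53 days ago vs limit 60 → met
9. age-verification audit 861 days ago vs limit 730 → not met
Not met: 1, 3, 4, 9

1, 3, 4, 9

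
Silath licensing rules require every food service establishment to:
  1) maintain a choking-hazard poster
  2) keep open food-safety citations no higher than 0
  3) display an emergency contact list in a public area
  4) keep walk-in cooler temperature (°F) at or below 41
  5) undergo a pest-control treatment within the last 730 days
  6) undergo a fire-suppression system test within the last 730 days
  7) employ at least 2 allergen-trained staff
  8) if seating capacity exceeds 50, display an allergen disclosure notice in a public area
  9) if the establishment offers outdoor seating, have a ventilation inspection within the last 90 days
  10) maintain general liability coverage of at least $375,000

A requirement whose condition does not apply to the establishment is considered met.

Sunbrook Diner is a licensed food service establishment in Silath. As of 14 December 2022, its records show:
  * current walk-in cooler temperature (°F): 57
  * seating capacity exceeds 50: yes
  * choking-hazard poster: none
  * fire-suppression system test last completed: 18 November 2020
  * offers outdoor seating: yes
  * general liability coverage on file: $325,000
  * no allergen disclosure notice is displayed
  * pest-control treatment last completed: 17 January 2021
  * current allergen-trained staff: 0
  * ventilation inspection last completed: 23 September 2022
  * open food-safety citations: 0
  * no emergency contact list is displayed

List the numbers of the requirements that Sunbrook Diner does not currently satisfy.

1, 3, 4, 6, 7, 8, 10

1. choking-hazard poster absent → not met
2. open food-safety citations 0 ≤ 0 → met
3. emergency contact list absent → not met
4. walk-in cooler temperature (°F) 57 > 41 → not met
5. pest-control treatment 696 days ago vs limit 730 → met
6. fire-suppression system test 756 days ago vs limit 730 → not met
7. allergen-trained staff 0 < 2 → not met
8. condition 'seating capacity exceeds 50' holds; allergen disclosure notice absent → not met
9. condition 'offers outdoor seating' holds; ventilation inspection 82 days ago vs limit 90 → met
10. general liability coverage $325,000 < $375,000 → not met
Not met: 1, 3, 4, 6, 7, 8, 10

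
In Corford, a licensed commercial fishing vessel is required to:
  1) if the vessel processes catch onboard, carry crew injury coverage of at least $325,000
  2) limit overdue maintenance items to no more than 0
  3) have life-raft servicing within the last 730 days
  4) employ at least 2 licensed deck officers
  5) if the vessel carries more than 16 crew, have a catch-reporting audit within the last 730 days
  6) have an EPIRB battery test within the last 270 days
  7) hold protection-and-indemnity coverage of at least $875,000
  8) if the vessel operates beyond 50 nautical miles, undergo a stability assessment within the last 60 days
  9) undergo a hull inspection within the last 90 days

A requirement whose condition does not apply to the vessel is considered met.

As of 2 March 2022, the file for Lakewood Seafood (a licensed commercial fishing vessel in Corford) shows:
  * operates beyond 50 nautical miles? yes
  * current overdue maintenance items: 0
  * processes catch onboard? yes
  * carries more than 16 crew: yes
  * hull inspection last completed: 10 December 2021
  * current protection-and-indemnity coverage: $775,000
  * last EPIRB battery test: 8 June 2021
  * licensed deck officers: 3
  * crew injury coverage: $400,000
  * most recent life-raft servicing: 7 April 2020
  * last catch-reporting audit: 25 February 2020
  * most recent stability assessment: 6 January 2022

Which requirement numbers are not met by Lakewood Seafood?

1. condition 'processes catch onboard' holds; crew injury coverage $400,000 ≥ $325,000 → met
2. overdue maintenance items 0 ≤ 0 → met
3. life-raft servicing 694 days ago vs limit 730 → met
4. licensed deck officers 3 ≥ 2 → met
5. condition 'carries more than 16 crew' holds; catch-reporting audit 736 days ago vs limit 730 → not met
6. EPIRB battery test 267 days ago vs limit 270 → met
7. protection-and-indemnity coverage $775,000 < $875,000 → not met
8. condition 'operates beyond 50 nautical miles' holds; stability assessment 55 days ago vs limit 60 → met
9. hull inspection 82 days ago vs limit 90 → met
Not met: 5, 7

5, 7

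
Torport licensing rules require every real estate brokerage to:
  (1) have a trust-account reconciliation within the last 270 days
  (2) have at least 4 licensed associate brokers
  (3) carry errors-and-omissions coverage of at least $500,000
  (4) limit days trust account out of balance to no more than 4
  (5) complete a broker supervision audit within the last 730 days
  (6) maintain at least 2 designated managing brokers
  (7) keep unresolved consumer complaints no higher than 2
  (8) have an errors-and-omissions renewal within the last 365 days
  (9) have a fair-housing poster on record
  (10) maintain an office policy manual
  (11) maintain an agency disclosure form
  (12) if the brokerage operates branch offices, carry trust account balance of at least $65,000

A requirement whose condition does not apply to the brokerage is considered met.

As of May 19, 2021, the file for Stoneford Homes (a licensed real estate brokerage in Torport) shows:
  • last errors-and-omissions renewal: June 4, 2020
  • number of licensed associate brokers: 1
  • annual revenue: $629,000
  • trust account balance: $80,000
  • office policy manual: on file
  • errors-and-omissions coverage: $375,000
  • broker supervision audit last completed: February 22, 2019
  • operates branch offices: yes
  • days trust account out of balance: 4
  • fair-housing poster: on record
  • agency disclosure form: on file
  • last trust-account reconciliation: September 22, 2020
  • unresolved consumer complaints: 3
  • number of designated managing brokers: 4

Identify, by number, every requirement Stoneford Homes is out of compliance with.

2, 3, 5, 7

1. trust-account reconciliation 239 days ago vs limit 270 → met
2. licensed associate brokers 1 < 4 → not met
3. errors-and-omissions coverage $375,000 < $500,000 → not met
4. days trust account out of balance 4 ≤ 4 → met
5. broker supervision audit 817 days ago vs limit 730 → not met
6. designated managing brokers 4 ≥ 2 → met
7. unresolved consumer complaints 3 > 2 → not met
8. errors-and-omissions renewal 349 days ago vs limit 365 → met
9. fair-housing poster present → met
10. office policy manual present → met
11. agency disclosure form present → met
12. condition 'operates branch offices' holds; trust account balance $80,000 ≥ $65,000 → met
Not met: 2, 3, 5, 7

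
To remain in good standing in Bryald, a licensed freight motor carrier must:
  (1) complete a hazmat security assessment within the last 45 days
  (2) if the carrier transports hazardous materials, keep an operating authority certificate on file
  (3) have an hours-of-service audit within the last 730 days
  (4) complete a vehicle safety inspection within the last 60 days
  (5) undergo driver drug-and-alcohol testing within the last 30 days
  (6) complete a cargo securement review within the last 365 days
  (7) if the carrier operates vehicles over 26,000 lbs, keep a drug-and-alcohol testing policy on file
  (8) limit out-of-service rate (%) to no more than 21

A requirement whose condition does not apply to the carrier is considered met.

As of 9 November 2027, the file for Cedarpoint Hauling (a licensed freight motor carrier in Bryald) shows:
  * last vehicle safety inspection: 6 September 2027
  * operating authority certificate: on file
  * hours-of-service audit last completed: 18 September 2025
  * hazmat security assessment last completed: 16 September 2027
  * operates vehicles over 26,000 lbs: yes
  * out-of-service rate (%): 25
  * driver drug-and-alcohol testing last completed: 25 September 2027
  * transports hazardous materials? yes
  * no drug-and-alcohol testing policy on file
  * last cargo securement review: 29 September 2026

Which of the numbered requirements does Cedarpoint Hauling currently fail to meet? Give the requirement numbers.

1, 3, 4, 5, 6, 7, 8

1. hazmat security assessment 54 days ago vs limit 45 → not met
2. condition 'transports hazardous materials' holds; operating authority certificate present → met
3. hours-of-service audit 782 days ago vs limit 730 → not met
4. vehicle safety inspection 64 days ago vs limit 60 → not met
5. driver drug-and-alcohol testing 45 days ago vs limit 30 → not met
6. cargo securement review 406 days ago vs limit 365 → not met
7. condition 'operates vehicles over 26,000 lbs' holds; drug-and-alcohol testing policy absent → not met
8. out-of-service rate (%) 25 > 21 → not met
Not met: 1, 3, 4, 5, 6, 7, 8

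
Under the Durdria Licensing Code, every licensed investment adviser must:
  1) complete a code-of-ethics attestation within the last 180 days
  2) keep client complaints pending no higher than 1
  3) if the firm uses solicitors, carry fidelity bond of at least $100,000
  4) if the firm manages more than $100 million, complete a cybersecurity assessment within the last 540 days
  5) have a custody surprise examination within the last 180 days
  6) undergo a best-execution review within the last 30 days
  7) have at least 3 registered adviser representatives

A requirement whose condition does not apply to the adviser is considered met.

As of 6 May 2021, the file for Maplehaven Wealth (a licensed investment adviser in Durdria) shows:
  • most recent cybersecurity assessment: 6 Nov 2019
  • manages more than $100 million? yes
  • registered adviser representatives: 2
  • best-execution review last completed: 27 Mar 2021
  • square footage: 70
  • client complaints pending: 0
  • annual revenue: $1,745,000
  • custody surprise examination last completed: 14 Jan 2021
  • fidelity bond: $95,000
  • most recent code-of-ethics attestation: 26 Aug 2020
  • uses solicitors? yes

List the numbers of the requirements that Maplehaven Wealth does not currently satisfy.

1. code-of-ethics attestation 253 days ago vs limit 180 → not met
2. client complaints pending 0 ≤ 1 → met
3. condition 'uses solicitors' holds; fidelity bond $95,000 < $100,000 → not met
4. condition 'manages more than $100 million' holds; cybersecurity assessment 547 days ago vs limit 540 → not met
5. custody surprise examination 112 days ago vs limit 180 → met
6. best-execution review 40 days ago vs limit 30 → not met
7. registered adviser representatives 2 < 3 → not met
Not met: 1, 3, 4, 6, 7

1, 3, 4, 6, 7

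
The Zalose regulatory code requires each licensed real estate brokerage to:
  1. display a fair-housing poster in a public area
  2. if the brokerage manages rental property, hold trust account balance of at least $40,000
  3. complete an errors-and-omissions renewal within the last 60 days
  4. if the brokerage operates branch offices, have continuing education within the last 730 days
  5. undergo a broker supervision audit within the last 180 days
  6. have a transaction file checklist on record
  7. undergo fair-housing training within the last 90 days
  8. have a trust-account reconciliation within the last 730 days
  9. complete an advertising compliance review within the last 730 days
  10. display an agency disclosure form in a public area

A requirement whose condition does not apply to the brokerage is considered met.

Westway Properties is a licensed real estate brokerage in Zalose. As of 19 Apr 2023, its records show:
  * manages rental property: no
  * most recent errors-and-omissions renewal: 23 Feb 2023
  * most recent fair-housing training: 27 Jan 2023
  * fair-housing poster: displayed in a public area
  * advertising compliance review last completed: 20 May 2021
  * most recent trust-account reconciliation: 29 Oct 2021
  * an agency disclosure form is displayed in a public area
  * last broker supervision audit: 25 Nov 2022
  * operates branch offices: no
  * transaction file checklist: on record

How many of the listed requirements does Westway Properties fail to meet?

1. fair-housing poster present → met
2. condition 'manages rental property' does not hold → requirement n/a → met
3. errors-and-omissions renewal 55 days ago vs limit 60 → met
4. condition 'operates branch offices' does not hold → requirement n/a → met
5. broker supervision audit 145 days ago vs limit 180 → met
6. transaction file checklist present → met
7. fair-housing training 82 days ago vs limit 90 → met
8. trust-account reconciliation 537 days ago vs limit 730 → met
9. advertising compliance review 699 days ago vs limit 730 → met
10. agency disclosure form present → met
Not met: 0 of 10

0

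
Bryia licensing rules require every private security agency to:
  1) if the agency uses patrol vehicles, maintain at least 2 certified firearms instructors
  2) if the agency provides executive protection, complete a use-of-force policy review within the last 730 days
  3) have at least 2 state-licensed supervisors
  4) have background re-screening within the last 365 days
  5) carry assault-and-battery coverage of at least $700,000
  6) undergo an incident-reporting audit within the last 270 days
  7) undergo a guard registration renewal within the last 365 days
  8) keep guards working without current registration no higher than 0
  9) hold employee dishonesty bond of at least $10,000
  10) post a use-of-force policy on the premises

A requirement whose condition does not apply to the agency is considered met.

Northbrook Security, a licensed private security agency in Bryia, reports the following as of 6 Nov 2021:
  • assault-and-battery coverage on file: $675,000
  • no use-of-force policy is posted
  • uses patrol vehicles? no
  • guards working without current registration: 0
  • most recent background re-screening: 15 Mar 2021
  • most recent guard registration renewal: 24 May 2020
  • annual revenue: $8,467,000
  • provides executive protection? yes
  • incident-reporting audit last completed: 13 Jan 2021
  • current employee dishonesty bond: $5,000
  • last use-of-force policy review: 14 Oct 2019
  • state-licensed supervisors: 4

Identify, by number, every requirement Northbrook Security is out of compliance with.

1. condition 'uses patrol vehicles' does not hold → requirement n/a → met
2. condition 'provides executive protection' holds; use-of-force policy review 754 days ago vs limit 730 → not met
3. state-licensed supervisors 4 ≥ 2 → met
4. background re-screening 236 days ago vs limit 365 → met
5. assault-and-battery coverage $675,000 < $700,000 → not met
6. incident-reporting audit 297 days ago vs limit 270 → not met
7. guard registration renewal 531 days ago vs limit 365 → not met
8. guards working without current registration 0 ≤ 0 → met
9. employee dishonesty bond $5,000 < $10,000 → not met
10. use-of-force policy absent → not met
Not met: 2, 5, 6, 7, 9, 10

2, 5, 6, 7, 9, 10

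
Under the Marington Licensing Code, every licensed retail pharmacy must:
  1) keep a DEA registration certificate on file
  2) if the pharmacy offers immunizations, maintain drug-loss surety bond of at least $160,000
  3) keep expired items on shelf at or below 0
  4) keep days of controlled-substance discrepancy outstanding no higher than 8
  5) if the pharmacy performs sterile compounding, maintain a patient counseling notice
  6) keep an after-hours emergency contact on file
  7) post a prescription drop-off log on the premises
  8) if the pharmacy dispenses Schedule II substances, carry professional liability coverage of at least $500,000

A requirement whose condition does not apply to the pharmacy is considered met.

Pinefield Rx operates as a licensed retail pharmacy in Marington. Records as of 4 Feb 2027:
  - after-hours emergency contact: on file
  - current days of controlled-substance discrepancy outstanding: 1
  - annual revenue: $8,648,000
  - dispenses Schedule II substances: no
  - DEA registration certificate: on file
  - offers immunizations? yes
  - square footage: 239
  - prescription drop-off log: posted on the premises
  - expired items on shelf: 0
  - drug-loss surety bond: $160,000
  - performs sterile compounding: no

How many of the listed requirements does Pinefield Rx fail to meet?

1. DEA registration certificate present → met
2. condition 'offers immunizations' holds; drug-loss surety bond $160,000 ≥ $160,000 → met
3. expired items on shelf 0 ≤ 0 → met
4. days of controlled-substance discrepancy outstanding 1 ≤ 8 → met
5. condition 'performs sterile compounding' does not hold → requirement n/a → met
6. after-hours emergency contact present → met
7. prescription drop-off log present → met
8. condition 'dispenses Schedule II substances' does not hold → requirement n/a → met
Not met: 0 of 8

0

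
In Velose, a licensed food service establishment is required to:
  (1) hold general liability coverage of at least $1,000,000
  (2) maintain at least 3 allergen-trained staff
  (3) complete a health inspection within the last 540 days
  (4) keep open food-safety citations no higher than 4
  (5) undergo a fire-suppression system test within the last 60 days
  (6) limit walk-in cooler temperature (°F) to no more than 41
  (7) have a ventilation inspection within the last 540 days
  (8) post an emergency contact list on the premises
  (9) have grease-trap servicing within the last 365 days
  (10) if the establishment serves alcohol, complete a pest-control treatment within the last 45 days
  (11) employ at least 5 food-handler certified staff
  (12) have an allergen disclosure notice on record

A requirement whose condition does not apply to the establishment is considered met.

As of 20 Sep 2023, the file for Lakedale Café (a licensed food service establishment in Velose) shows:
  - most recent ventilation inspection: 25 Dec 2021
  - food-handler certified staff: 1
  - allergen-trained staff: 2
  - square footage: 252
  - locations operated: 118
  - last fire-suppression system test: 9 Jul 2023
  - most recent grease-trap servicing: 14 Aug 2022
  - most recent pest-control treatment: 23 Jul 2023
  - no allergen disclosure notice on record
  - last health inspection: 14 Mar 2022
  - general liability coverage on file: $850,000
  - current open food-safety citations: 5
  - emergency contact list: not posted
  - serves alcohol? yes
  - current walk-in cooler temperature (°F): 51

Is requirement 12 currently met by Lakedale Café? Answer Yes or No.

No

12. allergen disclosure notice absent → not met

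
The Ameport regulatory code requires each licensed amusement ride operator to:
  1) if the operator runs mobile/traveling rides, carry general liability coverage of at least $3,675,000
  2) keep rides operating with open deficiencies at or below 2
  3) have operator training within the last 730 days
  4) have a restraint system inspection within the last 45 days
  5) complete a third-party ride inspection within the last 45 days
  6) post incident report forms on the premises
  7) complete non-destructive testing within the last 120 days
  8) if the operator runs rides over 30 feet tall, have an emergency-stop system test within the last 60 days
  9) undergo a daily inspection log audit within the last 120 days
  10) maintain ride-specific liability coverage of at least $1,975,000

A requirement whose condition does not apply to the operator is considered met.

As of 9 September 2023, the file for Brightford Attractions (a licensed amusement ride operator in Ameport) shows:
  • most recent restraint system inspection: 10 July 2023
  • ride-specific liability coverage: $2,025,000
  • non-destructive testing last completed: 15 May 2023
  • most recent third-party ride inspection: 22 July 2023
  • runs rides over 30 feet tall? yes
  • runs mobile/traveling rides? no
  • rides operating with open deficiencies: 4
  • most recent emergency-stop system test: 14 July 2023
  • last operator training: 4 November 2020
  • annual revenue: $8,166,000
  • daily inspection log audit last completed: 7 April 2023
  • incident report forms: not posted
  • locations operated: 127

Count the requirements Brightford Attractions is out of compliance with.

6

1. condition 'runs mobile/traveling rides' does not hold → requirement n/a → met
2. rides operating with open deficiencies 4 > 2 → not met
3. operator training 1039 days ago vs limit 730 → not met
4. restraint system inspection 61 days ago vs limit 45 → not met
5. third-party ride inspection 49 days ago vs limit 45 → not met
6. incident report forms absent → not met
7. non-destructive testing 117 days ago vs limit 120 → met
8. condition 'runs rides over 30 feet tall' holds; emergency-stop system test 57 days ago vs limit 60 → met
9. daily inspection log audit 155 days ago vs limit 120 → not met
10. ride-specific liability coverage $2,025,000 ≥ $1,975,000 → met
Not met: 6 of 10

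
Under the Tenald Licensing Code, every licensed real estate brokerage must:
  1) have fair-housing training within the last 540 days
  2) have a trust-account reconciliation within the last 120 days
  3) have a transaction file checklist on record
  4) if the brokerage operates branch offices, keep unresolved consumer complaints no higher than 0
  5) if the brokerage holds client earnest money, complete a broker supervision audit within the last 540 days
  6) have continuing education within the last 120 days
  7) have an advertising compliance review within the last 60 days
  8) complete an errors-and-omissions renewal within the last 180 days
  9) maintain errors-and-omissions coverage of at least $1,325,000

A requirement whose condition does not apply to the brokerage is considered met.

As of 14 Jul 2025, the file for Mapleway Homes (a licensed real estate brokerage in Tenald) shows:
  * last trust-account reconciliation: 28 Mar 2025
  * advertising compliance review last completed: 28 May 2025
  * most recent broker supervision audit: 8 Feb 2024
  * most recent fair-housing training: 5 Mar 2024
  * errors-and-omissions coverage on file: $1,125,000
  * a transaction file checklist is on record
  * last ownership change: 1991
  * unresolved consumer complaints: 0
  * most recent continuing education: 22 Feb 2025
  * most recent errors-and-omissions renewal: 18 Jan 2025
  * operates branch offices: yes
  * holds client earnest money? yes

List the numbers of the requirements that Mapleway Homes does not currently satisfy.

1. fair-housing training 496 days ago vs limit 540 → met
2. trust-account reconciliation 108 days ago vs limit 120 → met
3. transaction file checklist present → met
4. condition 'operates branch offices' holds; unresolved consumer complaints 0 ≤ 0 → met
5. condition 'holds client earnest money' holds; broker supervision audit 522 days ago vs limit 540 → met
6. continuing education 142 days ago vs limit 120 → not met
7. advertising compliance review 47 days ago vs limit 60 → met
8. errors-and-omissions renewal 177 days ago vs limit 180 → met
9. errors-and-omissions coverage $1,125,000 < $1,325,000 → not met
Not met: 6, 9

6, 9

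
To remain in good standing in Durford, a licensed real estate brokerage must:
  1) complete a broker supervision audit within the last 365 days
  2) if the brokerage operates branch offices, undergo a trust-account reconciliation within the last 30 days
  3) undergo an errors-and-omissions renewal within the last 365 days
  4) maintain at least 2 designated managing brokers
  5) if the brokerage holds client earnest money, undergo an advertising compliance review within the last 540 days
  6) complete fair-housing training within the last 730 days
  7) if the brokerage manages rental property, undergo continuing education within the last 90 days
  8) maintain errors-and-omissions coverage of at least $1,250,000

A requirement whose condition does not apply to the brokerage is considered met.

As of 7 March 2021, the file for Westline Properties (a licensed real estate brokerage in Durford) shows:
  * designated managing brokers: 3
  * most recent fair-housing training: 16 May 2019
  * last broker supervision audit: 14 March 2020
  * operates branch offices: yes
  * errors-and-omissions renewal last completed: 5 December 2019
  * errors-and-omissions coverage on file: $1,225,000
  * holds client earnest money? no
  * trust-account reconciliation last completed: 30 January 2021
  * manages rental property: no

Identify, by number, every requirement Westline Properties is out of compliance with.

1. broker supervision audit 358 days ago vs limit 365 → met
2. condition 'operates branch offices' holds; trust-account reconciliation 36 days ago vs limit 30 → not met
3. errors-and-omissions renewal 458 days ago vs limit 365 → not met
4. designated managing brokers 3 ≥ 2 → met
5. condition 'holds client earnest money' does not hold → requirement n/a → met
6. fair-housing training 661 days ago vs limit 730 → met
7. condition 'manages rental property' does not hold → requirement n/a → met
8. errors-and-omissions coverage $1,225,000 < $1,250,000 → not met
Not met: 2, 3, 8

2, 3, 8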